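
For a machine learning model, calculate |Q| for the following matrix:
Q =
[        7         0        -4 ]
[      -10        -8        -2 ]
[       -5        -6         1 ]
det(Q) = -220

Expand along row 0 (cofactor expansion): det(Q) = a*(e*i - f*h) - b*(d*i - f*g) + c*(d*h - e*g), where the 3×3 is [[a, b, c], [d, e, f], [g, h, i]].
Minor M_00 = (-8)*(1) - (-2)*(-6) = -8 - 12 = -20.
Minor M_01 = (-10)*(1) - (-2)*(-5) = -10 - 10 = -20.
Minor M_02 = (-10)*(-6) - (-8)*(-5) = 60 - 40 = 20.
det(Q) = (7)*(-20) - (0)*(-20) + (-4)*(20) = -140 + 0 - 80 = -220.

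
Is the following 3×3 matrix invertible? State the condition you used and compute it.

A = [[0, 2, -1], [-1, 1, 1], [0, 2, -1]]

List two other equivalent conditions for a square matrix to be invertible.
No, not invertible; det(A) = 0 (two rows are equal, so the rows are linearly dependent). Equivalent conditions (failing for this A): rank(A) < 3; Ax = 0 has non-trivial solutions; 0 is an eigenvalue; the columns are linearly dependent.

To check invertibility, compute det(A).
In this matrix, row 0 and the last row are identical, so one row is a scalar multiple of another and the rows are linearly dependent.
A matrix with linearly dependent rows has det = 0 and is not invertible.
Equivalent failed conditions:
- rank(A) < 3.
- Ax = 0 has non-trivial solutions.
- 0 is an eigenvalue.
- The columns are linearly dependent.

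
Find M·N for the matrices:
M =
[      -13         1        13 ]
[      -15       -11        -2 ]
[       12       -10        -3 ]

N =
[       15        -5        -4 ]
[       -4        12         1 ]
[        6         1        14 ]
MN =
[     -121        90       235 ]
[     -193       -59        21 ]
[      202      -183      -100 ]

Matrix multiplication: (MN)[i][j] = sum over k of M[i][k] * N[k][j].
  (MN)[0][0] = (-13)*(15) + (1)*(-4) + (13)*(6) = -121
  (MN)[0][1] = (-13)*(-5) + (1)*(12) + (13)*(1) = 90
  (MN)[0][2] = (-13)*(-4) + (1)*(1) + (13)*(14) = 235
  (MN)[1][0] = (-15)*(15) + (-11)*(-4) + (-2)*(6) = -193
  (MN)[1][1] = (-15)*(-5) + (-11)*(12) + (-2)*(1) = -59
  (MN)[1][2] = (-15)*(-4) + (-11)*(1) + (-2)*(14) = 21
  (MN)[2][0] = (12)*(15) + (-10)*(-4) + (-3)*(6) = 202
  (MN)[2][1] = (12)*(-5) + (-10)*(12) + (-3)*(1) = -183
  (MN)[2][2] = (12)*(-4) + (-10)*(1) + (-3)*(14) = -100
MN =
[     -121        90       235 ]
[     -193       -59        21 ]
[      202      -183      -100 ]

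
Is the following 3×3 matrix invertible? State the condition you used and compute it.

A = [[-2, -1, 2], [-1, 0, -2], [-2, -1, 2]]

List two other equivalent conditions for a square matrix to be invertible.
No, not invertible; det(A) = 0 (two rows are equal, so the rows are linearly dependent). Equivalent conditions (failing for this A): rank(A) < 3; Ax = 0 has non-trivial solutions; 0 is an eigenvalue; the columns are linearly dependent.

To check invertibility, compute det(A).
In this matrix, row 0 and the last row are identical, so one row is a scalar multiple of another and the rows are linearly dependent.
A matrix with linearly dependent rows has det = 0 and is not invertible.
Equivalent failed conditions:
- rank(A) < 3.
- Ax = 0 has non-trivial solutions.
- 0 is an eigenvalue.
- The columns are linearly dependent.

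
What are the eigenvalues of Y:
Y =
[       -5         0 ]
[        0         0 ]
λ = -5, 0

Solve det(Y - λI) = 0. For a 2×2 matrix the characteristic equation is λ² - (trace)λ + det = 0.
trace(Y) = a + d = -5 + 0 = -5.
det(Y) = a*d - b*c = (-5)*(0) - (0)*(0) = 0 - 0 = 0.
Characteristic equation: λ² - (-5)λ + (0) = 0.
Discriminant = (-5)² - 4*(0) = 25 - 0 = 25.
λ = (-5 ± √25) / 2 = (-5 ± 5) / 2 = -5, 0.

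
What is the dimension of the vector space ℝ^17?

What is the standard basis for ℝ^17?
Dimension = 17; standard basis = {e_1, e_2, e_3, …, e_17}

ℝ^17 is the space of 17-tuples of real numbers; its dimension is 17.
The standard basis consists of 17 vectors: e_1, e_2, e_3, …, e_17, where e_i is the vector with 1 in position i and 0 elsewhere.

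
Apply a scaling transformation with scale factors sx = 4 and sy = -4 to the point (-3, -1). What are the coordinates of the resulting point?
(-12, 4)

Scaling matrix:
[[4, 0], [0, -4]]
Result: (-3 × 4, -1 × -4) = (-12, 4)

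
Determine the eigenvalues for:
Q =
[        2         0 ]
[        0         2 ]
λ = 2, 2

Solve det(Q - λI) = 0. For a 2×2 matrix the characteristic equation is λ² - (trace)λ + det = 0.
trace(Q) = a + d = 2 + 2 = 4.
det(Q) = a*d - b*c = (2)*(2) - (0)*(0) = 4 - 0 = 4.
Characteristic equation: λ² - (4)λ + (4) = 0.
Discriminant = (4)² - 4*(4) = 16 - 16 = 0.
λ = (4 ± √0) / 2 = (4 ± 0) / 2 = 2, 2.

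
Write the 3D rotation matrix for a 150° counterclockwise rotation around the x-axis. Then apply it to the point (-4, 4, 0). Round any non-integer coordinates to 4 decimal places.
R = [[1, 0, 0], [0, -√3/2, -1/2], [0, 1/2, -√3/2]]; R·(-4, 4, 0) = (-4.0000, -3.4641, 2.0000)

Rotation matrix for 150° around x-axis:
cos(150°) = -√3/2, sin(150°) = 1/2
R = [[1, 0, 0], [0, -√3/2, -1/2], [0, 1/2, -√3/2]]
Apply to (-4, 4, 0): R·[-4, 4, 0]ᵀ = (-4.0000, -3.4641, 2.0000)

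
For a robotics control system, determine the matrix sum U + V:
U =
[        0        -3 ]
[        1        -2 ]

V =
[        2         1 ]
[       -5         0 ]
U + V =
[        2        -2 ]
[       -4        -2 ]

Matrix addition is elementwise: (U+V)[i][j] = U[i][j] + V[i][j].
  (U+V)[0][0] = (0) + (2) = 2
  (U+V)[0][1] = (-3) + (1) = -2
  (U+V)[1][0] = (1) + (-5) = -4
  (U+V)[1][1] = (-2) + (0) = -2
U + V =
[        2        -2 ]
[       -4        -2 ]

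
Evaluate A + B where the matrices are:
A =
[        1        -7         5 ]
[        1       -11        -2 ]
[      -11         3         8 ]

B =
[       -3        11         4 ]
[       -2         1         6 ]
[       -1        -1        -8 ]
A + B =
[       -2         4         9 ]
[       -1       -10         4 ]
[      -12         2         0 ]

Matrix addition is elementwise: (A+B)[i][j] = A[i][j] + B[i][j].
  (A+B)[0][0] = (1) + (-3) = -2
  (A+B)[0][1] = (-7) + (11) = 4
  (A+B)[0][2] = (5) + (4) = 9
  (A+B)[1][0] = (1) + (-2) = -1
  (A+B)[1][1] = (-11) + (1) = -10
  (A+B)[1][2] = (-2) + (6) = 4
  (A+B)[2][0] = (-11) + (-1) = -12
  (A+B)[2][1] = (3) + (-1) = 2
  (A+B)[2][2] = (8) + (-8) = 0
A + B =
[       -2         4         9 ]
[       -1       -10         4 ]
[      -12         2         0 ]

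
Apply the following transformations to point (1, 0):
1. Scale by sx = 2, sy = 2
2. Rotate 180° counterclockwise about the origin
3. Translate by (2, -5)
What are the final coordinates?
(0, -5)

Step 1: Scale → (2, 0)
Step 2: Rotate 180° → (-2, 0)
Step 3: Translate → (0, -5)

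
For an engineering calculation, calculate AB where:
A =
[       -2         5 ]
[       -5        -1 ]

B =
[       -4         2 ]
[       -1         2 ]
AB =
[        3         6 ]
[       21       -12 ]

Matrix multiplication: (AB)[i][j] = sum over k of A[i][k] * B[k][j].
  (AB)[0][0] = (-2)*(-4) + (5)*(-1) = 3
  (AB)[0][1] = (-2)*(2) + (5)*(2) = 6
  (AB)[1][0] = (-5)*(-4) + (-1)*(-1) = 21
  (AB)[1][1] = (-5)*(2) + (-1)*(2) = -12
AB =
[        3         6 ]
[       21       -12 ]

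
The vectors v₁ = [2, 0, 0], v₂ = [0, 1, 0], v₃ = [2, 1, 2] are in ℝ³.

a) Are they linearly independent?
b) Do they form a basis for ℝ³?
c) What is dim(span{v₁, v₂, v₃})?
Yes independent, yes basis, dim = 3

Stack v₁, v₂, v₃ as rows of a 3×3 matrix.
[[2, 0, 0]; [0, 1, 0]; [2, 1, 2]] is already lower triangular with nonzero diagonal entries (2, 1, 2), so its determinant is the product of the diagonal entries, det = (2)·(1)·(2) = 4 ≠ 0, and the rows are linearly independent.
Three linearly independent vectors in ℝ³ form a basis for ℝ³, so dim(span{v₁,v₂,v₃}) = 3.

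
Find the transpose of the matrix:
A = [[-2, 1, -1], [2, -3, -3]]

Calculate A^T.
[[-2, 2], [1, -3], [-1, -3]]

The transpose sends entry (i,j) to (j,i); rows become columns.
Row 0 of A: [-2, 1, -1] -> column 0 of A^T.
Row 1 of A: [2, -3, -3] -> column 1 of A^T.
A^T = [[-2, 2], [1, -3], [-1, -3]]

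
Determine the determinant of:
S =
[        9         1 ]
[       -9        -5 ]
det(S) = -36

For a 2×2 matrix [[a, b], [c, d]], det = a*d - b*c.
det(S) = (9)*(-5) - (1)*(-9) = -45 + 9 = -36.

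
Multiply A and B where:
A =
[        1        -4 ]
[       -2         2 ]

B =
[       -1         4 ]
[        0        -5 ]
AB =
[       -1        24 ]
[        2       -18 ]

Matrix multiplication: (AB)[i][j] = sum over k of A[i][k] * B[k][j].
  (AB)[0][0] = (1)*(-1) + (-4)*(0) = -1
  (AB)[0][1] = (1)*(4) + (-4)*(-5) = 24
  (AB)[1][0] = (-2)*(-1) + (2)*(0) = 2
  (AB)[1][1] = (-2)*(4) + (2)*(-5) = -18
AB =
[       -1        24 ]
[        2       -18 ]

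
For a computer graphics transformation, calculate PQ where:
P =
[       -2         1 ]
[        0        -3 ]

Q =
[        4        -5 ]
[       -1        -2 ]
PQ =
[       -9         8 ]
[        3         6 ]

Matrix multiplication: (PQ)[i][j] = sum over k of P[i][k] * Q[k][j].
  (PQ)[0][0] = (-2)*(4) + (1)*(-1) = -9
  (PQ)[0][1] = (-2)*(-5) + (1)*(-2) = 8
  (PQ)[1][0] = (0)*(4) + (-3)*(-1) = 3
  (PQ)[1][1] = (0)*(-5) + (-3)*(-2) = 6
PQ =
[       -9         8 ]
[        3         6 ]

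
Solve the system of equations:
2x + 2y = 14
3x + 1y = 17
x = 5, y = 2

Use elimination (row reduction):
Equation 1: 2x + 2y = 14.
Equation 2: 3x + 1y = 17.
Multiply Eq1 by 3 and Eq2 by 2: 6x + 6y = 42;  6x + 2y = 34.
Subtract: (-4)y = -8, so y = 2.
Back-substitute into Eq1: 2x + 2*(2) = 14, so x = 5.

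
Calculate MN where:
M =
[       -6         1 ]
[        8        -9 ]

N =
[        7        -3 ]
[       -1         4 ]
MN =
[      -43        22 ]
[       65       -60 ]

Matrix multiplication: (MN)[i][j] = sum over k of M[i][k] * N[k][j].
  (MN)[0][0] = (-6)*(7) + (1)*(-1) = -43
  (MN)[0][1] = (-6)*(-3) + (1)*(4) = 22
  (MN)[1][0] = (8)*(7) + (-9)*(-1) = 65
  (MN)[1][1] = (8)*(-3) + (-9)*(4) = -60
MN =
[      -43        22 ]
[       65       -60 ]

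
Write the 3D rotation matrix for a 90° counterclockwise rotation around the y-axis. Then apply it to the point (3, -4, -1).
R = [[0, 0, 1], [0, 1, 0], [-1, 0, 0]]; R·(3, -4, -1) = (-1, -4, -3)

Rotation matrix for 90° around y-axis:
cos(90°) = 0, sin(90°) = 1
R = [[0, 0, 1], [0, 1, 0], [-1, 0, 0]]
Apply to (3, -4, -1): R·[3, -4, -1]ᵀ = (-1, -4, -3)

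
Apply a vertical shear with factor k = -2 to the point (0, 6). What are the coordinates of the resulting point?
(0, 6)

Shear matrix for vertical shear with factor k = -2:
[[1, 0], [-2, 1]]
Result: (0, 6) → (0, 6)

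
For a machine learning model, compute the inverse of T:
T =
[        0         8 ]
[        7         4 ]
det(T) = -56
T⁻¹ =
[    -1/14       1/7 ]
[      1/8         0 ]

For a 2×2 matrix T = [[a, b], [c, d]] with det(T) ≠ 0, T⁻¹ = (1/det(T)) * [[d, -b], [-c, a]].
det(T) = (0)*(4) - (8)*(7) = 0 - 56 = -56.
T⁻¹ = (1/-56) * [[4, -8], [-7, 0]].
Dividing each entry by -56 and reducing:
T⁻¹ =
[    -1/14       1/7 ]
[      1/8         0 ]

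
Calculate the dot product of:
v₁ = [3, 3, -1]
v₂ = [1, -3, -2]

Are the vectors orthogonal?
-4, No

The dot product is the sum of products of corresponding components.
v₁·v₂ = (3)*(1) + (3)*(-3) + (-1)*(-2) = 3 - 9 + 2 = -4.
Two vectors are orthogonal iff their dot product is 0; here the dot product is -4, so the vectors are not orthogonal.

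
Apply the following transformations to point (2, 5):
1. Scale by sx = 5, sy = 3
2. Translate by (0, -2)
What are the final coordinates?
(10, 13)

Step 1: Scale (2, 5) by (sx, sy) = (5, 3) → (10, 15)
Step 2: Translate by (0, -2) → (10, 13)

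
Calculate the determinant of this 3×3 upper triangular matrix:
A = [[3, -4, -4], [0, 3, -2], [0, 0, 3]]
27

The determinant of a triangular matrix is the product of its diagonal entries (the off-diagonal entries above the diagonal do not affect it).
det(A) = (3) * (3) * (3) = 27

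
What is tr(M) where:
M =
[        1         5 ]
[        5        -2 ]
tr(M) = 1 - 2 = -1

The trace of a square matrix is the sum of its diagonal entries.
Diagonal entries of M: M[0][0] = 1, M[1][1] = -2.
tr(M) = 1 - 2 = -1.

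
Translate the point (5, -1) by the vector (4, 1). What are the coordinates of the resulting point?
(9, 0)

Translation by (4, 1):
x' = 5 + 4 = 9
y' = -1 + 1 = 0
Homogeneous matrix: [[1, 0, 4], [0, 1, 1], [0, 0, 1]]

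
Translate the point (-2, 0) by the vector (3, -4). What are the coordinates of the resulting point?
(1, -4)

Translation by (3, -4):
x' = -2 + 3 = 1
y' = 0 + -4 = -4
Homogeneous matrix: [[1, 0, 3], [0, 1, -4], [0, 0, 1]]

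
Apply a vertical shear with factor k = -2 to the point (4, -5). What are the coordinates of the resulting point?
(4, -13)

Shear matrix for vertical shear with factor k = -2:
[[1, 0], [-2, 1]]
Result: (4, -5) → (4, -13)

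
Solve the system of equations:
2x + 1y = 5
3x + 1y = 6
x = 1, y = 3

Use elimination (row reduction):
Equation 1: 2x + 1y = 5.
Equation 2: 3x + 1y = 6.
Multiply Eq1 by 3 and Eq2 by 2: 6x + 3y = 15;  6x + 2y = 12.
Subtract: (-1)y = -3, so y = 3.
Back-substitute into Eq1: 2x + 1*(3) = 5, so x = 1.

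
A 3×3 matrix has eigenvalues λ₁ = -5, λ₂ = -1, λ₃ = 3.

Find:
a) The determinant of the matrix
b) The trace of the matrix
det = 15, trace = -3

Two standard eigenvalue identities:
- det(A) equals the product of the eigenvalues (counted with multiplicity).
- trace(A) equals the sum of the eigenvalues.
det(A) = (-5)*(-1)*(3) = 15.
trace(A) = -5 - 1 + 3 = -3.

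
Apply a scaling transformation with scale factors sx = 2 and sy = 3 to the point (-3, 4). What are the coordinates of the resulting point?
(-6, 12)

Scaling matrix:
[[2, 0], [0, 3]]
Result: (-3 × 2, 4 × 3) = (-6, 12)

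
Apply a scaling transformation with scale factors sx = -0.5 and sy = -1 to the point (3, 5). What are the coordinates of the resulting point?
(-1.5, -5)

Scaling matrix:
[[-0.50, 0], [0, -1]]
Result: (3 × -0.5, 5 × -1) = (-1.5, -5)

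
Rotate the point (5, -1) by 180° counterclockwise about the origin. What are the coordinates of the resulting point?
(-5, 1)

Rotation matrix R(θ) = [[cos θ, -sin θ], [sin θ, cos θ]]; for θ = 180°:
R = [[-1, 0], [0, -1]]
Result: R × [5, -1]ᵀ = [-1·5 + (0)·-1, 0·5 + (-1)·-1]ᵀ = (-5, 1)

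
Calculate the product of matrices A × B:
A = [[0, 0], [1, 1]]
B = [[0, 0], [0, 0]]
[[0, 0], [0, 0]]

Matrix multiplication:
C[0][0] = 0×0 + 0×0 = 0
C[0][1] = 0×0 + 0×0 = 0
C[1][0] = 1×0 + 1×0 = 0
C[1][1] = 1×0 + 1×0 = 0
Result: [[0, 0], [0, 0]]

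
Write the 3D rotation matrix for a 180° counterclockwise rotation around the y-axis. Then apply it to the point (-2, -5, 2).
R = [[-1, 0, 0], [0, 1, 0], [0, 0, -1]]; R·(-2, -5, 2) = (2, -5, -2)

Rotation matrix for 180° around y-axis:
cos(180°) = -1, sin(180°) = 0
R = [[-1, 0, 0], [0, 1, 0], [0, 0, -1]]
Apply to (-2, -5, 2): R·[-2, -5, 2]ᵀ = (2, -5, -2)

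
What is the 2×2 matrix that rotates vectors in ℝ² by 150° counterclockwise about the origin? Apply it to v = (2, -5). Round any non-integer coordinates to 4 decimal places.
R = [[-√3/2, -1/2], [1/2, -√3/2]]; R·v = (0.7679, 5.3301)

A counterclockwise rotation by angle θ in ℝ² has matrix R(θ) = [[cos θ, -sin θ], [sin θ, cos θ]].
For θ = 150°: cos θ = -√3/2, sin θ = 1/2.
R(150°) = [[-√3/2, -1/2], [1/2, -√3/2]].
R·v = [-√3/2·2 + (-1/2)·-5, 1/2·2 + -√3/2·-5] = (0.7679, 5.3301).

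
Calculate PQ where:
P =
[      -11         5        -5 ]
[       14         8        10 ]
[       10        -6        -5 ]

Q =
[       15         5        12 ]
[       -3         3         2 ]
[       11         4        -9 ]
PQ =
[     -235       -60       -77 ]
[      296       134        94 ]
[      113        12       153 ]

Matrix multiplication: (PQ)[i][j] = sum over k of P[i][k] * Q[k][j].
  (PQ)[0][0] = (-11)*(15) + (5)*(-3) + (-5)*(11) = -235
  (PQ)[0][1] = (-11)*(5) + (5)*(3) + (-5)*(4) = -60
  (PQ)[0][2] = (-11)*(12) + (5)*(2) + (-5)*(-9) = -77
  (PQ)[1][0] = (14)*(15) + (8)*(-3) + (10)*(11) = 296
  (PQ)[1][1] = (14)*(5) + (8)*(3) + (10)*(4) = 134
  (PQ)[1][2] = (14)*(12) + (8)*(2) + (10)*(-9) = 94
  (PQ)[2][0] = (10)*(15) + (-6)*(-3) + (-5)*(11) = 113
  (PQ)[2][1] = (10)*(5) + (-6)*(3) + (-5)*(4) = 12
  (PQ)[2][2] = (10)*(12) + (-6)*(2) + (-5)*(-9) = 153
PQ =
[     -235       -60       -77 ]
[      296       134        94 ]
[      113        12       153 ]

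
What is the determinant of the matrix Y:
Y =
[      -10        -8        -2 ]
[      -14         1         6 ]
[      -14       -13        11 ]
det(Y) = -1842

Expand along row 0 (cofactor expansion): det(Y) = a*(e*i - f*h) - b*(d*i - f*g) + c*(d*h - e*g), where the 3×3 is [[a, b, c], [d, e, f], [g, h, i]].
Minor M_00 = (1)*(11) - (6)*(-13) = 11 + 78 = 89.
Minor M_01 = (-14)*(11) - (6)*(-14) = -154 + 84 = -70.
Minor M_02 = (-14)*(-13) - (1)*(-14) = 182 + 14 = 196.
det(Y) = (-10)*(89) - (-8)*(-70) + (-2)*(196) = -890 - 560 - 392 = -1842.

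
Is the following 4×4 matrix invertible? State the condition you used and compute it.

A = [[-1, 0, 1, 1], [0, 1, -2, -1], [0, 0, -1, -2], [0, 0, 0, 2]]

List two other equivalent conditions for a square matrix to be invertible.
Yes, invertible; det(A) = 2 ≠ 0. Equivalent conditions: rank(A) = 4; Ax = 0 has only the trivial solution; 0 is not an eigenvalue; the columns of A are linearly independent.

To check invertibility, compute det(A).
The given matrix is triangular, so det(A) equals the product of its diagonal entries = 2 ≠ 0.
Since det(A) ≠ 0, A is invertible.
Equivalent conditions for a square matrix A to be invertible:
- rank(A) = 4 (full rank).
- The homogeneous system Ax = 0 has only the trivial solution x = 0.
- 0 is not an eigenvalue of A.
- The columns (equivalently rows) of A are linearly independent.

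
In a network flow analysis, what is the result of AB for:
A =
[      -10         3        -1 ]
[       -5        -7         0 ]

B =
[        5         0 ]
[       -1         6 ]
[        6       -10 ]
AB =
[      -59        28 ]
[      -18       -42 ]

Matrix multiplication: (AB)[i][j] = sum over k of A[i][k] * B[k][j].
  (AB)[0][0] = (-10)*(5) + (3)*(-1) + (-1)*(6) = -59
  (AB)[0][1] = (-10)*(0) + (3)*(6) + (-1)*(-10) = 28
  (AB)[1][0] = (-5)*(5) + (-7)*(-1) + (0)*(6) = -18
  (AB)[1][1] = (-5)*(0) + (-7)*(6) + (0)*(-10) = -42
AB =
[      -59        28 ]
[      -18       -42 ]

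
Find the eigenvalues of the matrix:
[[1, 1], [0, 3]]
λ = 1 and λ = 3

Characteristic equation: det(A - λI) = 0
λ² - (trace)λ + (det) = 0
λ² - (4)λ + (3) = 0
λ² - 4λ + 3 = 0
Solving: λ = 1, 3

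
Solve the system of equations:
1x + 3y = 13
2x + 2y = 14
x = 4, y = 3

Use elimination (row reduction):
Equation 1: 1x + 3y = 13.
Equation 2: 2x + 2y = 14.
Multiply Eq1 by 2 and Eq2 by 1: 2x + 6y = 26;  2x + 2y = 14.
Subtract: (-4)y = -12, so y = 3.
Back-substitute into Eq1: 1x + 3*(3) = 13, so x = 4.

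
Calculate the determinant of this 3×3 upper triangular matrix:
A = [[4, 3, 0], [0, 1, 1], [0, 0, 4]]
16

The determinant of a triangular matrix is the product of its diagonal entries (the off-diagonal entries above the diagonal do not affect it).
det(A) = (4) * (1) * (4) = 16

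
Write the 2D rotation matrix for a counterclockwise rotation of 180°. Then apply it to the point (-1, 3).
R = [[-1, 0], [0, -1]]; R·(-1, 3) = (1, -3)

Rotation matrix formula: R(θ) = [[cos θ, -sin θ], [sin θ, cos θ]]
For θ = 180°:
cos(180°) = -1
sin(180°) = 0
R = [[-1, 0], [0, -1]]
Apply to (-1, 3): [-1·-1 + (0)·3, 0·-1 + -1·3] = (1, -3)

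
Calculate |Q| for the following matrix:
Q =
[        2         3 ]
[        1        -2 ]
det(Q) = -7

For a 2×2 matrix [[a, b], [c, d]], det = a*d - b*c.
det(Q) = (2)*(-2) - (3)*(1) = -4 - 3 = -7.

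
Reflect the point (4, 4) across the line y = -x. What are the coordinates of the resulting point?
(-4, -4)

Reflection across line y = -x: (4, 4) → (-4, -4)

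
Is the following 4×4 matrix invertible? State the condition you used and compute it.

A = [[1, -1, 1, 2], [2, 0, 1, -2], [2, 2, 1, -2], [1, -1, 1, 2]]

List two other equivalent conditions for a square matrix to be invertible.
No, not invertible; det(A) = 0 (two rows are equal, so the rows are linearly dependent). Equivalent conditions (failing for this A): rank(A) < 4; Ax = 0 has non-trivial solutions; 0 is an eigenvalue; the columns are linearly dependent.

To check invertibility, compute det(A).
In this matrix, row 0 and the last row are identical, so one row is a scalar multiple of another and the rows are linearly dependent.
A matrix with linearly dependent rows has det = 0 and is not invertible.
Equivalent failed conditions:
- rank(A) < 4.
- Ax = 0 has non-trivial solutions.
- 0 is an eigenvalue.
- The columns are linearly dependent.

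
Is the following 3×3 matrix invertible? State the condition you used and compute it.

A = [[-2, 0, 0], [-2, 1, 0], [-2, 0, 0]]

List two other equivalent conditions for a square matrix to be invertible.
No, not invertible; det(A) = 0 (two rows are equal, so the rows are linearly dependent). Equivalent conditions (failing for this A): rank(A) < 3; Ax = 0 has non-trivial solutions; 0 is an eigenvalue; the columns are linearly dependent.

To check invertibility, compute det(A).
In this matrix, row 0 and the last row are identical, so one row is a scalar multiple of another and the rows are linearly dependent.
A matrix with linearly dependent rows has det = 0 and is not invertible.
Equivalent failed conditions:
- rank(A) < 3.
- Ax = 0 has non-trivial solutions.
- 0 is an eigenvalue.
- The columns are linearly dependent.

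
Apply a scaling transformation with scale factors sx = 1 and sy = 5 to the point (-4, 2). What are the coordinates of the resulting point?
(-4, 10)

Scaling matrix:
[[1, 0], [0, 5]]
Result: (-4 × 1, 2 × 5) = (-4, 10)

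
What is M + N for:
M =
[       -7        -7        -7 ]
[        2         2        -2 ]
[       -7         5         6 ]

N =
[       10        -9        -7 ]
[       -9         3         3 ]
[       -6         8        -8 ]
M + N =
[        3       -16       -14 ]
[       -7         5         1 ]
[      -13        13        -2 ]

Matrix addition is elementwise: (M+N)[i][j] = M[i][j] + N[i][j].
  (M+N)[0][0] = (-7) + (10) = 3
  (M+N)[0][1] = (-7) + (-9) = -16
  (M+N)[0][2] = (-7) + (-7) = -14
  (M+N)[1][0] = (2) + (-9) = -7
  (M+N)[1][1] = (2) + (3) = 5
  (M+N)[1][2] = (-2) + (3) = 1
  (M+N)[2][0] = (-7) + (-6) = -13
  (M+N)[2][1] = (5) + (8) = 13
  (M+N)[2][2] = (6) + (-8) = -2
M + N =
[        3       -16       -14 ]
[       -7         5         1 ]
[      -13        13        -2 ]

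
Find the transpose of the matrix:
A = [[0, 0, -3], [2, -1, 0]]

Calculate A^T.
[[0, 2], [0, -1], [-3, 0]]

The transpose sends entry (i,j) to (j,i); rows become columns.
Row 0 of A: [0, 0, -3] -> column 0 of A^T.
Row 1 of A: [2, -1, 0] -> column 1 of A^T.
A^T = [[0, 2], [0, -1], [-3, 0]]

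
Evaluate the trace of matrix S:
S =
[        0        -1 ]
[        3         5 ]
tr(S) = 0 + 5 = 5

The trace of a square matrix is the sum of its diagonal entries.
Diagonal entries of S: S[0][0] = 0, S[1][1] = 5.
tr(S) = 0 + 5 = 5.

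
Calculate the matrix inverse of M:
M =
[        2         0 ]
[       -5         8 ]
det(M) = 16
M⁻¹ =
[      1/2         0 ]
[     5/16       1/8 ]

For a 2×2 matrix M = [[a, b], [c, d]] with det(M) ≠ 0, M⁻¹ = (1/det(M)) * [[d, -b], [-c, a]].
det(M) = (2)*(8) - (0)*(-5) = 16 - 0 = 16.
M⁻¹ = (1/16) * [[8, 0], [5, 2]].
Dividing each entry by 16 and reducing:
M⁻¹ =
[      1/2         0 ]
[     5/16       1/8 ]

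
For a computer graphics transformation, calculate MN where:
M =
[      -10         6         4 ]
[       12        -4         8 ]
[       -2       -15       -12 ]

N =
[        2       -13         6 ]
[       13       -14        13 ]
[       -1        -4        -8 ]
MN =
[       54        30       -14 ]
[      -36      -132       -44 ]
[     -187       284      -111 ]

Matrix multiplication: (MN)[i][j] = sum over k of M[i][k] * N[k][j].
  (MN)[0][0] = (-10)*(2) + (6)*(13) + (4)*(-1) = 54
  (MN)[0][1] = (-10)*(-13) + (6)*(-14) + (4)*(-4) = 30
  (MN)[0][2] = (-10)*(6) + (6)*(13) + (4)*(-8) = -14
  (MN)[1][0] = (12)*(2) + (-4)*(13) + (8)*(-1) = -36
  (MN)[1][1] = (12)*(-13) + (-4)*(-14) + (8)*(-4) = -132
  (MN)[1][2] = (12)*(6) + (-4)*(13) + (8)*(-8) = -44
  (MN)[2][0] = (-2)*(2) + (-15)*(13) + (-12)*(-1) = -187
  (MN)[2][1] = (-2)*(-13) + (-15)*(-14) + (-12)*(-4) = 284
  (MN)[2][2] = (-2)*(6) + (-15)*(13) + (-12)*(-8) = -111
MN =
[       54        30       -14 ]
[      -36      -132       -44 ]
[     -187       284      -111 ]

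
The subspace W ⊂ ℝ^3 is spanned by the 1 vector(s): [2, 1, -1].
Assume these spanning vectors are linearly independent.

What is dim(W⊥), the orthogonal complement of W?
dim(W⊥) = 2

For any subspace W of ℝ^n, dim(W) + dim(W⊥) = n (the whole-space dimension).
Here the given 1 vectors are linearly independent, so dim(W) = 1.
Thus dim(W⊥) = n - dim(W) = 3 - 1 = 2.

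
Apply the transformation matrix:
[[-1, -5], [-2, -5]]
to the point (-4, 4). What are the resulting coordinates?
(-16, -12)

Matrix multiplication:
[[-1, -5], [-2, -5]] × [-4, 4]ᵀ
= [-1×-4 + -5×4, -2×-4 + -5×4]ᵀ
= [-16.0000, -12.0000]ᵀ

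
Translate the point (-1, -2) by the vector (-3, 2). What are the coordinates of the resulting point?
(-4, 0)

Translation by (-3, 2):
x' = -1 + -3 = -4
y' = -2 + 2 = 0
Homogeneous matrix: [[1, 0, -3], [0, 1, 2], [0, 0, 1]]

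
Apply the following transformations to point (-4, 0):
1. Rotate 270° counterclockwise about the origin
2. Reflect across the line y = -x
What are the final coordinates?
(-4, 0)

Step 1: Rotate 270° → (0, 4)
Step 2: Reflect across the line y = -x → (-4, 0)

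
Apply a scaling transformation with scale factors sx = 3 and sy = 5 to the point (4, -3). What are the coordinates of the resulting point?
(12, -15)

Scaling matrix:
[[3, 0], [0, 5]]
Result: (4 × 3, -3 × 5) = (12, -15)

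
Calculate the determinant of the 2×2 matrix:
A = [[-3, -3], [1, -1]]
6

For A = [[a, b], [c, d]], det(A) = a*d - b*c.
det(A) = (-3)*(-1) - (-3)*(1) = 3 - -3 = 6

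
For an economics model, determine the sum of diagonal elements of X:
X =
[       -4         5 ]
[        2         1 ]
tr(X) = -4 + 1 = -3

The trace of a square matrix is the sum of its diagonal entries.
Diagonal entries of X: X[0][0] = -4, X[1][1] = 1.
tr(X) = -4 + 1 = -3.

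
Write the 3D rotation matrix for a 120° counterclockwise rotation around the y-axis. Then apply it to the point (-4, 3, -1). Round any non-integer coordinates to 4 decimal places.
R = [[-1/2, 0, √3/2], [0, 1, 0], [-√3/2, 0, -1/2]]; R·(-4, 3, -1) = (1.1340, 3.0000, 3.9641)

Rotation matrix for 120° around y-axis:
cos(120°) = -1/2, sin(120°) = √3/2
R = [[-1/2, 0, √3/2], [0, 1, 0], [-√3/2, 0, -1/2]]
Apply to (-4, 3, -1): R·[-4, 3, -1]ᵀ = (1.1340, 3.0000, 3.9641)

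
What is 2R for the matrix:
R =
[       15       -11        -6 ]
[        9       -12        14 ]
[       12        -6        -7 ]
2R =
[       30       -22       -12 ]
[       18       -24        28 ]
[       24       -12       -14 ]

Scalar multiplication is elementwise: (2R)[i][j] = 2 * R[i][j].
  (2R)[0][0] = 2 * (15) = 30
  (2R)[0][1] = 2 * (-11) = -22
  (2R)[0][2] = 2 * (-6) = -12
  (2R)[1][0] = 2 * (9) = 18
  (2R)[1][1] = 2 * (-12) = -24
  (2R)[1][2] = 2 * (14) = 28
  (2R)[2][0] = 2 * (12) = 24
  (2R)[2][1] = 2 * (-6) = -12
  (2R)[2][2] = 2 * (-7) = -14
2R =
[       30       -22       -12 ]
[       18       -24        28 ]
[       24       -12       -14 ]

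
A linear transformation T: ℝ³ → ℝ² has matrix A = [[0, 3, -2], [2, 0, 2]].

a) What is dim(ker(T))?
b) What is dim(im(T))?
dim(ker) = 1, dim(im) = 2

The two rows are not scalar multiples of one another (no single k satisfies row 2 = k × row 1), so they are linearly independent.
Thus rank(A) = 2.
dim(im(T)) = rank(A) = 2.
By the rank-nullity theorem applied to T: ℝ³ → ℝ², rank(A) + nullity(A) = 3 (the domain dimension), so dim(ker(T)) = 3 - 2 = 1.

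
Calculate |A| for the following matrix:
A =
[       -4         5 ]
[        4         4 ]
det(A) = -36

For a 2×2 matrix [[a, b], [c, d]], det = a*d - b*c.
det(A) = (-4)*(4) - (5)*(4) = -16 - 20 = -36.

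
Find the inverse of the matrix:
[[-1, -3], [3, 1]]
[[1/8, 3/8], [-3/8, -1/8]]

For [[a,b],[c,d]], inverse = (1/det)·[[d,-b],[-c,a]]
det = -1·1 - -3·3 = 8
Inverse = (1/8)·[[1, 3], [-3, -1]]
        = [[1/8, 3/8], [-3/8, -1/8]]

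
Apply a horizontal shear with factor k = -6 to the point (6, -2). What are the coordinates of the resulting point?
(18, -2)

Shear matrix for horizontal shear with factor k = -6:
[[1, -6], [0, 1]]
Result: (6, -2) → (18, -2)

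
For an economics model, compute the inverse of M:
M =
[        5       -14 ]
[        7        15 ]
det(M) = 173
M⁻¹ =
[   15/173    14/173 ]
[   -7/173     5/173 ]

For a 2×2 matrix M = [[a, b], [c, d]] with det(M) ≠ 0, M⁻¹ = (1/det(M)) * [[d, -b], [-c, a]].
det(M) = (5)*(15) - (-14)*(7) = 75 + 98 = 173.
M⁻¹ = (1/173) * [[15, 14], [-7, 5]].
Dividing each entry by 173 and reducing:
M⁻¹ =
[   15/173    14/173 ]
[   -7/173     5/173 ]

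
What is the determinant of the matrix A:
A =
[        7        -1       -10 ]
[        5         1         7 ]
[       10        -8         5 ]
det(A) = 882

Expand along row 0 (cofactor expansion): det(A) = a*(e*i - f*h) - b*(d*i - f*g) + c*(d*h - e*g), where the 3×3 is [[a, b, c], [d, e, f], [g, h, i]].
Minor M_00 = (1)*(5) - (7)*(-8) = 5 + 56 = 61.
Minor M_01 = (5)*(5) - (7)*(10) = 25 - 70 = -45.
Minor M_02 = (5)*(-8) - (1)*(10) = -40 - 10 = -50.
det(A) = (7)*(61) - (-1)*(-45) + (-10)*(-50) = 427 - 45 + 500 = 882.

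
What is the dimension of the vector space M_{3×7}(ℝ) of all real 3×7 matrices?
Dimension = 21

A real 3×7 matrix is determined by its 3·7 = 21 independent entries.
A standard basis is {E_ij : 1 ≤ i ≤ 3, 1 ≤ j ≤ 7}, where E_ij has a 1 in position (i, j) and 0 elsewhere — there are 21 such matrices, and they are linearly independent and span M_{3×7}(ℝ).
Therefore dim(M_{3×7}(ℝ)) = 21.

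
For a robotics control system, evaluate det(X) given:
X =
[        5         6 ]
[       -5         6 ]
det(X) = 60

For a 2×2 matrix [[a, b], [c, d]], det = a*d - b*c.
det(X) = (5)*(6) - (6)*(-5) = 30 + 30 = 60.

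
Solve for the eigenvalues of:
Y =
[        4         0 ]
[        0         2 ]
λ = 2, 4

Solve det(Y - λI) = 0. For a 2×2 matrix the characteristic equation is λ² - (trace)λ + det = 0.
trace(Y) = a + d = 4 + 2 = 6.
det(Y) = a*d - b*c = (4)*(2) - (0)*(0) = 8 - 0 = 8.
Characteristic equation: λ² - (6)λ + (8) = 0.
Discriminant = (6)² - 4*(8) = 36 - 32 = 4.
λ = (6 ± √4) / 2 = (6 ± 2) / 2 = 2, 4.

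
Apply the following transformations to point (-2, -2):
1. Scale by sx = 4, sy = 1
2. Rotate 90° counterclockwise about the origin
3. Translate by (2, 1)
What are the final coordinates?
(4, -7)

Step 1: Scale → (-8, -2)
Step 2: Rotate 90° → (2, -8)
Step 3: Translate → (4, -7)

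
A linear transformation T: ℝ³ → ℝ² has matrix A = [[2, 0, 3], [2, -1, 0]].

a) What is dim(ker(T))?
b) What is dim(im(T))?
dim(ker) = 1, dim(im) = 2

The two rows are not scalar multiples of one another (no single k satisfies row 2 = k × row 1), so they are linearly independent.
Thus rank(A) = 2.
dim(im(T)) = rank(A) = 2.
By the rank-nullity theorem applied to T: ℝ³ → ℝ², rank(A) + nullity(A) = 3 (the domain dimension), so dim(ker(T)) = 3 - 2 = 1.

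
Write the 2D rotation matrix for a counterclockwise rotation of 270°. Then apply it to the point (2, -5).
R = [[0, 1], [-1, 0]]; R·(2, -5) = (-5, -2)

Rotation matrix formula: R(θ) = [[cos θ, -sin θ], [sin θ, cos θ]]
For θ = 270°:
cos(270°) = 0
sin(270°) = -1
R = [[0, 1], [-1, 0]]
Apply to (2, -5): [0·2 + (1)·-5, -1·2 + 0·-5] = (-5, -2)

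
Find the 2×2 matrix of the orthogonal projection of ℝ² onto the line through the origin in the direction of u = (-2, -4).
[[1/5, 2/5], [2/5, 4/5]]

The orthogonal projection onto the line spanned by a nonzero vector u = (a, b) has matrix P = (u uᵀ) / (uᵀ u) = (1/(a² + b²)) · [[a², ab], [ab, b²]].
Here u = (-2, -4), so a² + b² = 4 + 16 = 20.
P = (1/20) · [[4, 8], [8, 16]] = [[1/5, 2/5], [2/5, 4/5]].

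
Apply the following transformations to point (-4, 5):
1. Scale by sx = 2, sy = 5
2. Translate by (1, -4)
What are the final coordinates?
(-7, 21)

Step 1: Scale (-4, 5) by (sx, sy) = (2, 5) → (-8, 25)
Step 2: Translate by (1, -4) → (-7, 21)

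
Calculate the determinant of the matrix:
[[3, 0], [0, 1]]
3

For a 2×2 matrix [[a, b], [c, d]], det = ad - bc
det = (3)(1) - (0)(0) = 3 - 0 = 3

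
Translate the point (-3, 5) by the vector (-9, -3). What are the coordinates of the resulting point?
(-12, 2)

Translation by (-9, -3):
x' = -3 + -9 = -12
y' = 5 + -3 = 2
Homogeneous matrix: [[1, 0, -9], [0, 1, -3], [0, 0, 1]]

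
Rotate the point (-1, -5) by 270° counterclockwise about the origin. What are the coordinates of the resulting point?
(-5, 1)

Rotation matrix R(θ) = [[cos θ, -sin θ], [sin θ, cos θ]]; for θ = 270°:
R = [[0, 1], [-1, 0]]
Result: R × [-1, -5]ᵀ = [0·-1 + (1)·-5, -1·-1 + (0)·-5]ᵀ = (-5, 1)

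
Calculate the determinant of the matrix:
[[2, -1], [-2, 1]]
0

For a 2×2 matrix [[a, b], [c, d]], det = ad - bc
det = (2)(1) - (-1)(-2) = 2 - 2 = 0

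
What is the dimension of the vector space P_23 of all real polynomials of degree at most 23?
Dimension = 24

A polynomial of degree at most 23 can be written as a₀ + a₁x + a₂x² + … + a_23x^23, with 24 free coefficients a₀, …, a_23.
The set {1, x, x², …, x^23} is a basis: it spans P_23 (every such polynomial is a linear combination of these) and is linearly independent (a polynomial is zero iff all its coefficients are zero).
Therefore dim(P_23) = 23 + 1 = 24.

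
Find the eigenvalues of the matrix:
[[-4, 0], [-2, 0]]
λ = -4 and λ = 0

Characteristic equation: det(A - λI) = 0
λ² - (trace)λ + (det) = 0
λ² - (-4)λ + (0) = 0
λ² + 4λ + 0 = 0
Solving: λ = -4, 0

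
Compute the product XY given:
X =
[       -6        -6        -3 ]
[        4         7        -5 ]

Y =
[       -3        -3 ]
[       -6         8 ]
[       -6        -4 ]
XY =
[       72       -18 ]
[      -24        64 ]

Matrix multiplication: (XY)[i][j] = sum over k of X[i][k] * Y[k][j].
  (XY)[0][0] = (-6)*(-3) + (-6)*(-6) + (-3)*(-6) = 72
  (XY)[0][1] = (-6)*(-3) + (-6)*(8) + (-3)*(-4) = -18
  (XY)[1][0] = (4)*(-3) + (7)*(-6) + (-5)*(-6) = -24
  (XY)[1][1] = (4)*(-3) + (7)*(8) + (-5)*(-4) = 64
XY =
[       72       -18 ]
[      -24        64 ]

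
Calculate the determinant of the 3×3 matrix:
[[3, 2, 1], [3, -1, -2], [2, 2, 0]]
12

Expansion along first row:
det = 3·det([[-1,-2],[2,0]]) - 2·det([[3,-2],[2,0]]) + 1·det([[3,-1],[2,2]])
    = 3·(-1·0 - -2·2) - 2·(3·0 - -2·2) + 1·(3·2 - -1·2)
    = 3·4 - 2·4 + 1·8
    = 12 + -8 + 8 = 12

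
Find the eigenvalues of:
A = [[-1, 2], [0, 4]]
λ = -1, 4

Solve det(A - λI) = 0. For a 2×2 matrix this is λ² - (trace)λ + det = 0.
trace(A) = -1 + 4 = 3.
det(A) = (-1)*(4) - (2)*(0) = -4 - 0 = -4.
Characteristic equation: λ² - (3)λ + (-4) = 0.
Discriminant: (3)² - 4*(-4) = 9 + 16 = 25.
Roots: λ = (3 ± √25) / 2 = -1, 4.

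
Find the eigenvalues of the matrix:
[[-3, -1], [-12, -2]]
λ = -6 and λ = 1

Characteristic equation: det(A - λI) = 0
λ² - (trace)λ + (det) = 0
λ² - (-5)λ + (-6) = 0
λ² + 5λ - 6 = 0
Solving: λ = -6, 1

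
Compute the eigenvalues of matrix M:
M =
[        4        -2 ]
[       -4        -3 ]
λ = -4, 5

Solve det(M - λI) = 0. For a 2×2 matrix the characteristic equation is λ² - (trace)λ + det = 0.
trace(M) = a + d = 4 - 3 = 1.
det(M) = a*d - b*c = (4)*(-3) - (-2)*(-4) = -12 - 8 = -20.
Characteristic equation: λ² - (1)λ + (-20) = 0.
Discriminant = (1)² - 4*(-20) = 1 + 80 = 81.
λ = (1 ± √81) / 2 = (1 ± 9) / 2 = -4, 5.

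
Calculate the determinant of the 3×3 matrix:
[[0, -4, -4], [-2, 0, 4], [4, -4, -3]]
-72

Expansion along first row:
det = 0·det([[0,4],[-4,-3]]) - -4·det([[-2,4],[4,-3]]) + -4·det([[-2,0],[4,-4]])
    = 0·(0·-3 - 4·-4) - -4·(-2·-3 - 4·4) + -4·(-2·-4 - 0·4)
    = 0·16 - -4·-10 + -4·8
    = 0 + -40 + -32 = -72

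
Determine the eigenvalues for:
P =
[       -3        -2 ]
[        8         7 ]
λ = -1, 5

Solve det(P - λI) = 0. For a 2×2 matrix the characteristic equation is λ² - (trace)λ + det = 0.
trace(P) = a + d = -3 + 7 = 4.
det(P) = a*d - b*c = (-3)*(7) - (-2)*(8) = -21 + 16 = -5.
Characteristic equation: λ² - (4)λ + (-5) = 0.
Discriminant = (4)² - 4*(-5) = 16 + 20 = 36.
λ = (4 ± √36) / 2 = (4 ± 6) / 2 = -1, 5.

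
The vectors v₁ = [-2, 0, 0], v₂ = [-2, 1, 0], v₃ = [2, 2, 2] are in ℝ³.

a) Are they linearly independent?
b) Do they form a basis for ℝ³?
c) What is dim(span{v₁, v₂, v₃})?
Yes independent, yes basis, dim = 3

Stack v₁, v₂, v₃ as rows of a 3×3 matrix.
[[-2, 0, 0]; [-2, 1, 0]; [2, 2, 2]] is already lower triangular with nonzero diagonal entries (-2, 1, 2), so its determinant is the product of the diagonal entries, det = (-2)·(1)·(2) = -4 ≠ 0, and the rows are linearly independent.
Three linearly independent vectors in ℝ³ form a basis for ℝ³, so dim(span{v₁,v₂,v₃}) = 3.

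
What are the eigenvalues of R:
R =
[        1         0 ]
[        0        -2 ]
λ = -2, 1

Solve det(R - λI) = 0. For a 2×2 matrix the characteristic equation is λ² - (trace)λ + det = 0.
trace(R) = a + d = 1 - 2 = -1.
det(R) = a*d - b*c = (1)*(-2) - (0)*(0) = -2 - 0 = -2.
Characteristic equation: λ² - (-1)λ + (-2) = 0.
Discriminant = (-1)² - 4*(-2) = 1 + 8 = 9.
λ = (-1 ± √9) / 2 = (-1 ± 3) / 2 = -2, 1.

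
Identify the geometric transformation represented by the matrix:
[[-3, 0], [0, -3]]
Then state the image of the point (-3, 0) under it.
uniform scaling by factor -3; image of (-3, 0) is (9, 0)

This is a diagonal matrix with equal entries -3, so it scales both axes by the same factor -3.
The matrix [[-3, 0], [0, -3]] represents: uniform scaling by factor -3.
Applying it to (-3, 0): [-3·-3 + 0·0, 0·-3 + -3·0] = (9, 0).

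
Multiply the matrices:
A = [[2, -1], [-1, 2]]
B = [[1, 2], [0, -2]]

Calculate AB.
[[2, 6], [-1, -6]]

Each entry (i,j) of AB = sum over k of A[i][k]*B[k][j].
(AB)[0][0] = (2)*(1) + (-1)*(0) = 2
(AB)[0][1] = (2)*(2) + (-1)*(-2) = 6
(AB)[1][0] = (-1)*(1) + (2)*(0) = -1
(AB)[1][1] = (-1)*(2) + (2)*(-2) = -6
AB = [[2, 6], [-1, -6]]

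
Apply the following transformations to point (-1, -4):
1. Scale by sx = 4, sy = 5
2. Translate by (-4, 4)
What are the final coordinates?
(-8, -16)

Step 1: Scale (-1, -4) by (sx, sy) = (4, 5) → (-4, -20)
Step 2: Translate by (-4, 4) → (-8, -16)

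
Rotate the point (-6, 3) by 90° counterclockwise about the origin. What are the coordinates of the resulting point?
(-3, -6)

Rotation matrix R(θ) = [[cos θ, -sin θ], [sin θ, cos θ]]; for θ = 90°:
R = [[0, -1], [1, 0]]
Result: R × [-6, 3]ᵀ = [0·-6 + (-1)·3, 1·-6 + (0)·3]ᵀ = (-3, -6)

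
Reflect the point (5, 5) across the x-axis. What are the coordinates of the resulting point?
(5, -5)

Reflection across x-axis: (5, 5) → (5, -5)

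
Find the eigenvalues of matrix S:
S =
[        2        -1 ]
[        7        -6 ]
λ = -5, 1

Solve det(S - λI) = 0. For a 2×2 matrix the characteristic equation is λ² - (trace)λ + det = 0.
trace(S) = a + d = 2 - 6 = -4.
det(S) = a*d - b*c = (2)*(-6) - (-1)*(7) = -12 + 7 = -5.
Characteristic equation: λ² - (-4)λ + (-5) = 0.
Discriminant = (-4)² - 4*(-5) = 16 + 20 = 36.
λ = (-4 ± √36) / 2 = (-4 ± 6) / 2 = -5, 1.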